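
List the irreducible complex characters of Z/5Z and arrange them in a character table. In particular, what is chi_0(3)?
Character table of Z/5Z (irreps indexed chi_0,...,chi_4 with chi_k(m) = zeta_5^(k*m), zeta_5 = exp(2*pi*i/5)):
  irrep \ class  {0} (size 1)  {1} (size 1)    {2} (size 1)    {3} (size 1)    {4} (size 1)  
  chi_0          1             1               1               1               1             
  chi_1          1             exp(2*I*pi/5)   exp(4*I*pi/5)   exp(-4*I*pi/5)  exp(-2*I*pi/5)
  chi_2          1             exp(4*I*pi/5)   exp(-2*I*pi/5)  exp(2*I*pi/5)   exp(-4*I*pi/5)
  chi_3          1             exp(-4*I*pi/5)  exp(2*I*pi/5)   exp(-2*I*pi/5)  exp(4*I*pi/5) 
  chi_4          1             exp(-2*I*pi/5)  exp(-4*I*pi/5)  exp(4*I*pi/5)   exp(2*I*pi/5) 

Spot check: chi_0(3) = zeta_5^(0*3) = zeta_5^0 = 1.

Solution. Z/5Z is abelian, so all 5 irreducible complex representations are 1-dimensional. They are given by chi_k(m) = zeta_5^(k*m) for k = 0,...,4. Row orthogonality: sum_m chi_k(m) conj(chi_l(m)) = 5 * [k = l].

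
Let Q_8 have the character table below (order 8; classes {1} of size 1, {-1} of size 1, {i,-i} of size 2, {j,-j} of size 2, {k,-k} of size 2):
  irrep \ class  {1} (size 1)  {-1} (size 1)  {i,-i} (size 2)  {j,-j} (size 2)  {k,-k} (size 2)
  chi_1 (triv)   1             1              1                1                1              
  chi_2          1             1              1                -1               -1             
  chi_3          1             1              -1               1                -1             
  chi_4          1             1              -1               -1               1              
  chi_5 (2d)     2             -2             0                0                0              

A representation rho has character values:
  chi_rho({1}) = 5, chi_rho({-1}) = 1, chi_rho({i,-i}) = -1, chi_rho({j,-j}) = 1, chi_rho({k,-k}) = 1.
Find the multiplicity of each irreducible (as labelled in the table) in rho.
Multiplicities: chi_1: 1, chi_2: 0, chi_3: 1, chi_4: 1, chi_5: 1.

Argument: Use <chi_rho, chi> = (1/|G|) sum_C |C| * chi_rho(C) * conj(chi(C)) with |G| = 8 for each irreducible chi in the table:
  <chi_rho, chi_1> = (1/8)[1*(5)*conj(1) + 1*(1)*conj(1) + 2*(-1)*conj(1) + 2*(1)*conj(1) + 2*(1)*conj(1)]
      = (1/8)[(5) + (1) + (-2) + (2) + (2)] = 8/8 = 1
  <chi_rho, chi_2> = (1/8)[1*(5)*conj(1) + 1*(1)*conj(1) + 2*(-1)*conj(1) + 2*(1)*conj(-1) + 2*(1)*conj(-1)]
      = (1/8)[(5) + (1) + (-2) + (-2) + (-2)] = 0/8 = 0
  <chi_rho, chi_3> = (1/8)[1*(5)*conj(1) + 1*(1)*conj(1) + 2*(-1)*conj(-1) + 2*(1)*conj(1) + 2*(1)*conj(-1)]
      = (1/8)[(5) + (1) + (2) + (2) + (-2)] = 8/8 = 1
  <chi_rho, chi_4> = (1/8)[1*(5)*conj(1) + 1*(1)*conj(1) + 2*(-1)*conj(-1) + 2*(1)*conj(-1) + 2*(1)*conj(1)]
      = (1/8)[(5) + (1) + (2) + (-2) + (2)] = 8/8 = 1
  <chi_rho, chi_5> = (1/8)[1*(5)*conj(2) + 1*(1)*conj(-2) + 2*(-1)*conj(0) + 2*(1)*conj(0) + 2*(1)*conj(0)]
      = (1/8)[(10) + (-2) + (0) + (0) + (0)] = 8/8 = 1
Dimension check: dim(rho) = sum (mult * dim) = 1*1 + 0*1 + 1*1 + 1*1 + 1*2 = 5 = chi_rho(e) = 5.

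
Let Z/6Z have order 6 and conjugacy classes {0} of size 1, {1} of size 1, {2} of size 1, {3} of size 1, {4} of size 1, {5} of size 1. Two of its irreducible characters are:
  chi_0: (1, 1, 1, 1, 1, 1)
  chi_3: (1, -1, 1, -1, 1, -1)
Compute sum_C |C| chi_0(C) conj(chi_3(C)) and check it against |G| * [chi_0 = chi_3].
Sum = 0; so <chi_0, chi_3> = 0 (distinct irreducibles are orthogonal).

Justification: Compute term by term over conjugacy classes (|C| * chi_0(C) * conj(chi_3(C))):
  1*(1)*conj(1) + 1*(1)*conj(-1) + 1*(1)*conj(1) + 1*(1)*conj(-1) + 1*(1)*conj(1) + 1*(1)*conj(-1)
  = (1) + (-1) + (1) + (-1) + (1) + (-1)
  = 0.
(Exp terms are combined using exp(i*s)*conj(exp(i*t)) = exp(i*(s-t)), and sums of them are collapsed using the identity that for every m > 1 the m distinct m-th roots of unity sum to 0, e.g. 1 + exp(2*I*pi/3) + exp(-2*I*pi/3) = 0.)
Dividing by |G| = 6 gives 0/6 = 0, matching the row-orthogonality relation <chi_0, chi_3> = [chi_0 = chi_3].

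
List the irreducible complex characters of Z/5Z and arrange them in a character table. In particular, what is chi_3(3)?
Character table of Z/5Z (irreps indexed chi_0,...,chi_4 with chi_k(m) = zeta_5^(k*m), zeta_5 = exp(2*pi*i/5)):
  irrep \ class  {0} (size 1)  {1} (size 1)    {2} (size 1)    {3} (size 1)    {4} (size 1)  
  chi_0          1             1               1               1               1             
  chi_1          1             exp(2*I*pi/5)   exp(4*I*pi/5)   exp(-4*I*pi/5)  exp(-2*I*pi/5)
  chi_2          1             exp(4*I*pi/5)   exp(-2*I*pi/5)  exp(2*I*pi/5)   exp(-4*I*pi/5)
  chi_3          1             exp(-4*I*pi/5)  exp(2*I*pi/5)   exp(-2*I*pi/5)  exp(4*I*pi/5) 
  chi_4          1             exp(-2*I*pi/5)  exp(-4*I*pi/5)  exp(4*I*pi/5)   exp(2*I*pi/5) 

Spot check: chi_3(3) = zeta_5^(3*3) = zeta_5^9 = exp(-2*I*pi/5).

Derivation: Z/5Z is abelian, so all 5 irreducible complex representations are 1-dimensional. They are given by chi_k(m) = zeta_5^(k*m) for k = 0,...,4. Row orthogonality: sum_m chi_k(m) conj(chi_l(m)) = 5 * [k = l].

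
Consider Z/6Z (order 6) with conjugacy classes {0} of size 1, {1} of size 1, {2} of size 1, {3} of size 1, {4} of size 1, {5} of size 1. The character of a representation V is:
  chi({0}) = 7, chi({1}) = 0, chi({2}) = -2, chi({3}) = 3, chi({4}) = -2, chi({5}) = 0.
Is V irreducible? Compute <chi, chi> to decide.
Not irreducible (reducible): <chi, chi> = 11 > 1.

Working: <chi, chi> = (1/|G|) sum_C |C| * |chi(C)|^2 = (1/6)[1*|7|^2 + 1*|0|^2 + 1*|-2|^2 + 1*|3|^2 + 1*|-2|^2 + 1*|0|^2]
  = (1/6)[(49) + (0) + (4) + (9) + (4) + (0)] = 66/6 = 11.
(Exp terms are combined using exp(i*s)*conj(exp(i*t)) = exp(i*(s-t)), and sums of them are collapsed using the identity that for every m > 1 the m distinct m-th roots of unity sum to 0, e.g. 1 + exp(2*I*pi/3) + exp(-2*I*pi/3) = 0.)
A character is irreducible iff <chi, chi> = 1, so this representation is reducible.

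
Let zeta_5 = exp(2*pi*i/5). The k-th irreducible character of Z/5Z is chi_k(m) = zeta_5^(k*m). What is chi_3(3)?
chi_3(3) = zeta_5^9 = exp(-2*I*pi/5)

chi_3(3) = zeta_5^(3*3) = zeta_5^9. Since zeta_5^5 = 1, this equals zeta_5^4 = exp(2*pi*i*4/5) = exp(-2*I*pi/5).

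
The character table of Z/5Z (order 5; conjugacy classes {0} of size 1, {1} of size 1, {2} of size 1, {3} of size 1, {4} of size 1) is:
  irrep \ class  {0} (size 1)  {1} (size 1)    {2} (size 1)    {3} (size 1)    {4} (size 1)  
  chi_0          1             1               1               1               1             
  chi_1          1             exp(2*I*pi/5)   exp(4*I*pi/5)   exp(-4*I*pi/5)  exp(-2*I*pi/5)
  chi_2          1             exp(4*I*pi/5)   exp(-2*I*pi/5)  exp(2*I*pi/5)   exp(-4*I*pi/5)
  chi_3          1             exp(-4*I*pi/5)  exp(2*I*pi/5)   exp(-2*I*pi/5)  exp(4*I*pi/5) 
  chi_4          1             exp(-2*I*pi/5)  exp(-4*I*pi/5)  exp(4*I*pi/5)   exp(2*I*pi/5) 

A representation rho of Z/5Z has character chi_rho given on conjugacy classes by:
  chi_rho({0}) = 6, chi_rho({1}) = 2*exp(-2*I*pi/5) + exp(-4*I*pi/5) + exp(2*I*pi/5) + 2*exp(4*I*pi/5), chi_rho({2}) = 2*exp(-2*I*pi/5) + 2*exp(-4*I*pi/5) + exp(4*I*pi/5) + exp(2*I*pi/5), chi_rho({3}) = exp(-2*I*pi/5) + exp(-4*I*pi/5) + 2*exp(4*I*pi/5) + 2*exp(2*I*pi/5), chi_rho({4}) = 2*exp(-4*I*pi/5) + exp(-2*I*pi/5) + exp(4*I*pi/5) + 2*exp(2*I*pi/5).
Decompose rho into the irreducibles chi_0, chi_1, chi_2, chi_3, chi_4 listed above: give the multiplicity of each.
Multiplicities: chi_0: 0, chi_1: 1, chi_2: 2, chi_3: 1, chi_4: 2.

Solution. Use <chi_rho, chi> = (1/|G|) sum_C |C| * chi_rho(C) * conj(chi(C)) with |G| = 5 for each irreducible chi in the table:
  <chi_rho, chi_0> = (1/5)[1*(6)*conj(1) + 1*(2*exp(-2*I*pi/5) + exp(-4*I*pi/5) + exp(2*I*pi/5) + 2*exp(4*I*pi/5))*conj(1) + 1*(2*exp(-2*I*pi/5) + 2*exp(-4*I*pi/5) + exp(4*I*pi/5) + exp(2*I*pi/5))*conj(1) + 1*(exp(-2*I*pi/5) + exp(-4*I*pi/5) + 2*exp(4*I*pi/5) + 2*exp(2*I*pi/5))*conj(1) + 1*(2*exp(-4*I*pi/5) + exp(-2*I*pi/5) + exp(4*I*pi/5) + 2*exp(2*I*pi/5))*conj(1)]
      = (1/5)[(6) + (2*exp(-2*I*pi/5) + exp(-4*I*pi/5) + exp(2*I*pi/5) + 2*exp(4*I*pi/5)) + (2*exp(-2*I*pi/5) + 2*exp(-4*I*pi/5) + exp(4*I*pi/5) + exp(2*I*pi/5)) + (exp(-2*I*pi/5) + exp(-4*I*pi/5) + 2*exp(4*I*pi/5) + 2*exp(2*I*pi/5)) + (2*exp(-4*I*pi/5) + exp(-2*I*pi/5) + exp(4*I*pi/5) + 2*exp(2*I*pi/5))] = 0/5 = 0
  <chi_rho, chi_1> = (1/5)[1*(6)*conj(1) + 1*(2*exp(-2*I*pi/5) + exp(-4*I*pi/5) + exp(2*I*pi/5) + 2*exp(4*I*pi/5))*conj(exp(2*I*pi/5)) + 1*(2*exp(-2*I*pi/5) + 2*exp(-4*I*pi/5) + exp(4*I*pi/5) + exp(2*I*pi/5))*conj(exp(4*I*pi/5)) + 1*(exp(-2*I*pi/5) + exp(-4*I*pi/5) + 2*exp(4*I*pi/5) + 2*exp(2*I*pi/5))*conj(exp(-4*I*pi/5)) + 1*(2*exp(-4*I*pi/5) + exp(-2*I*pi/5) + exp(4*I*pi/5) + 2*exp(2*I*pi/5))*conj(exp(-2*I*pi/5))]
      = (1/5)[(6) + (1 + 2*exp(-4*I*pi/5) + exp(4*I*pi/5) + 2*exp(2*I*pi/5)) + (1 + exp(-2*I*pi/5) + 2*exp(4*I*pi/5) + 2*exp(2*I*pi/5)) + (1 + 2*exp(-2*I*pi/5) + 2*exp(-4*I*pi/5) + exp(2*I*pi/5)) + (1 + 2*exp(-2*I*pi/5) + exp(-4*I*pi/5) + 2*exp(4*I*pi/5))] = 5/5 = 1
  <chi_rho, chi_2> = (1/5)[1*(6)*conj(1) + 1*(2*exp(-2*I*pi/5) + exp(-4*I*pi/5) + exp(2*I*pi/5) + 2*exp(4*I*pi/5))*conj(exp(4*I*pi/5)) + 1*(2*exp(-2*I*pi/5) + 2*exp(-4*I*pi/5) + exp(4*I*pi/5) + exp(2*I*pi/5))*conj(exp(-2*I*pi/5)) + 1*(exp(-2*I*pi/5) + exp(-4*I*pi/5) + 2*exp(4*I*pi/5) + 2*exp(2*I*pi/5))*conj(exp(2*I*pi/5)) + 1*(2*exp(-4*I*pi/5) + exp(-2*I*pi/5) + exp(4*I*pi/5) + 2*exp(2*I*pi/5))*conj(exp(-4*I*pi/5))]
      = (1/5)[(6) + (2 + exp(-2*I*pi/5) + exp(2*I*pi/5) + 2*exp(4*I*pi/5)) + (2 + 2*exp(-2*I*pi/5) + exp(-4*I*pi/5) + exp(4*I*pi/5)) + (2 + exp(-4*I*pi/5) + exp(4*I*pi/5) + 2*exp(2*I*pi/5)) + (2 + 2*exp(-4*I*pi/5) + exp(-2*I*pi/5) + exp(2*I*pi/5))] = 10/5 = 2
  <chi_rho, chi_3> = (1/5)[1*(6)*conj(1) + 1*(2*exp(-2*I*pi/5) + exp(-4*I*pi/5) + exp(2*I*pi/5) + 2*exp(4*I*pi/5))*conj(exp(-4*I*pi/5)) + 1*(2*exp(-2*I*pi/5) + 2*exp(-4*I*pi/5) + exp(4*I*pi/5) + exp(2*I*pi/5))*conj(exp(2*I*pi/5)) + 1*(exp(-2*I*pi/5) + exp(-4*I*pi/5) + 2*exp(4*I*pi/5) + 2*exp(2*I*pi/5))*conj(exp(-2*I*pi/5)) + 1*(2*exp(-4*I*pi/5) + exp(-2*I*pi/5) + exp(4*I*pi/5) + 2*exp(2*I*pi/5))*conj(exp(4*I*pi/5))]
      = (1/5)[(6) + (1 + 2*exp(-2*I*pi/5) + exp(-4*I*pi/5) + 2*exp(2*I*pi/5)) + (1 + 2*exp(-4*I*pi/5) + exp(2*I*pi/5) + 2*exp(4*I*pi/5)) + (1 + 2*exp(-4*I*pi/5) + exp(-2*I*pi/5) + 2*exp(4*I*pi/5)) + (1 + 2*exp(-2*I*pi/5) + exp(4*I*pi/5) + 2*exp(2*I*pi/5))] = 5/5 = 1
  <chi_rho, chi_4> = (1/5)[1*(6)*conj(1) + 1*(2*exp(-2*I*pi/5) + exp(-4*I*pi/5) + exp(2*I*pi/5) + 2*exp(4*I*pi/5))*conj(exp(-2*I*pi/5)) + 1*(2*exp(-2*I*pi/5) + 2*exp(-4*I*pi/5) + exp(4*I*pi/5) + exp(2*I*pi/5))*conj(exp(-4*I*pi/5)) + 1*(exp(-2*I*pi/5) + exp(-4*I*pi/5) + 2*exp(4*I*pi/5) + 2*exp(2*I*pi/5))*conj(exp(4*I*pi/5)) + 1*(2*exp(-4*I*pi/5) + exp(-2*I*pi/5) + exp(4*I*pi/5) + 2*exp(2*I*pi/5))*conj(exp(2*I*pi/5))]
      = (1/5)[(6) + (2 + 2*exp(-4*I*pi/5) + exp(-2*I*pi/5) + exp(4*I*pi/5)) + (2 + exp(-2*I*pi/5) + exp(-4*I*pi/5) + 2*exp(2*I*pi/5)) + (2 + 2*exp(-2*I*pi/5) + exp(4*I*pi/5) + exp(2*I*pi/5)) + (2 + exp(-4*I*pi/5) + exp(2*I*pi/5) + 2*exp(4*I*pi/5))] = 10/5 = 2
(Exp terms are combined using exp(i*s)*conj(exp(i*t)) = exp(i*(s-t)), and sums of them are collapsed using the identity that for every m > 1 the m distinct m-th roots of unity sum to 0, e.g. 1 + exp(2*I*pi/3) + exp(-2*I*pi/3) = 0.)
Dimension check: dim(rho) = sum (mult * dim) = 0*1 + 1*1 + 2*1 + 1*1 + 2*1 = 6 = chi_rho(e) = 6.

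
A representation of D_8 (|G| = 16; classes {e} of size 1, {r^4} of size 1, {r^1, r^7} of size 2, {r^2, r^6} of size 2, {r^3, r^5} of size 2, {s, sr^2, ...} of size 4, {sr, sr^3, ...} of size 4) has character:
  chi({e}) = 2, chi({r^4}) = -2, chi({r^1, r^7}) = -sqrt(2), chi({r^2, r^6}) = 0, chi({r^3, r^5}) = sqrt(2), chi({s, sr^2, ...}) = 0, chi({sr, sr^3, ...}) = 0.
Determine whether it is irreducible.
Irreducible: <chi, chi> = 1.

Explanation: <chi, chi> = (1/|G|) sum_C |C| * |chi(C)|^2 = (1/16)[1*|2|^2 + 1*|-2|^2 + 2*|-sqrt(2)|^2 + 2*|0|^2 + 2*|sqrt(2)|^2 + 4*|0|^2 + 4*|0|^2]
  = (1/16)[(4) + (4) + (4) + (0) + (4) + (0) + (0)] = 16/16 = 1.
A character is irreducible iff <chi, chi> = 1, so this representation is irreducible.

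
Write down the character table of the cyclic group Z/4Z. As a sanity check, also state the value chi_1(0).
Character table of Z/4Z (irreps indexed chi_0,...,chi_3 with chi_k(m) = zeta_4^(k*m), zeta_4 = exp(2*pi*i/4)):
  irrep \ class  {0} (size 1)  {1} (size 1)  {2} (size 1)  {3} (size 1)
  chi_0          1             1             1             1           
  chi_1          1             I             -1            -I          
  chi_2          1             -1            1             -1          
  chi_3          1             -I            -1            I           

Spot check: chi_1(0) = zeta_4^(1*0) = zeta_4^0 = 1.

Details: Z/4Z is abelian, so all 4 irreducible complex representations are 1-dimensional. They are given by chi_k(m) = zeta_4^(k*m) for k = 0,...,3. Row orthogonality: sum_m chi_k(m) conj(chi_l(m)) = 4 * [k = l].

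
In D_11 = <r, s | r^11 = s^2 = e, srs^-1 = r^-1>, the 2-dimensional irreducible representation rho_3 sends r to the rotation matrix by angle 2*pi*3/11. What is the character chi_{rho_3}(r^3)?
chi_{rho_3}(r^3) = 2*cos(2*pi*3*3/11) = 2*cos(4*pi/11)

Derivation: rho_3(r^3) is rotation by angle 2*pi*3*3/11, whose trace is 2*cos(2*pi*3*3/11) = 2*cos(4*pi/11).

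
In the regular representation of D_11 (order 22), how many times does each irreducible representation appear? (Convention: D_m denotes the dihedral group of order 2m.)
Each irreducible V_i of dimension d_i appears with multiplicity d_i, i.e. rho_reg = (direct sum over all irreducibles V_i) d_i V_i. The irreducible dimensions for D_11 are 1, 1, 2, 2, 2, 2, 2: 2 irreducibles of dimension 1, each with multiplicity 1; 5 irreducibles of dimension 2, each with multiplicity 2. Total dimension 2*1*1 + 5*2*2 = 22 = |G|.

Working: General theorem: in the regular representation of a finite group G, each irreducible appears with multiplicity equal to its dimension. Check: dim(rho_reg) = sum d_i^2 = 1 + 1 + 4 + 4 + 4 + 4 + 4 = 22 = |G|.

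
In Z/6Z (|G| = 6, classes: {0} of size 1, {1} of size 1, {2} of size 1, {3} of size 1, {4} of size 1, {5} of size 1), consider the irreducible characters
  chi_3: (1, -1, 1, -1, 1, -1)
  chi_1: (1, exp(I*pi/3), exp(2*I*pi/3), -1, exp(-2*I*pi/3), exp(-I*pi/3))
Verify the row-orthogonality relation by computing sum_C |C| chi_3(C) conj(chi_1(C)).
Sum = 0; so <chi_3, chi_1> = 0 (distinct irreducibles are orthogonal).

Working: Compute term by term over conjugacy classes (|C| * chi_3(C) * conj(chi_1(C))):
  1*(1)*conj(1) + 1*(-1)*conj(exp(I*pi/3)) + 1*(1)*conj(exp(2*I*pi/3)) + 1*(-1)*conj(-1) + 1*(1)*conj(exp(-2*I*pi/3)) + 1*(-1)*conj(exp(-I*pi/3))
  = (1) + (-exp(-I*pi/3)) + (exp(-2*I*pi/3)) + (1) + (exp(2*I*pi/3)) + (-exp(I*pi/3))
  = 0.
(Exp terms are combined using exp(i*s)*conj(exp(i*t)) = exp(i*(s-t)), and sums of them are collapsed using the identity that for every m > 1 the m distinct m-th roots of unity sum to 0, e.g. 1 + exp(2*I*pi/3) + exp(-2*I*pi/3) = 0.)
Dividing by |G| = 6 gives 0/6 = 0, matching the row-orthogonality relation <chi_3, chi_1> = [chi_3 = chi_1].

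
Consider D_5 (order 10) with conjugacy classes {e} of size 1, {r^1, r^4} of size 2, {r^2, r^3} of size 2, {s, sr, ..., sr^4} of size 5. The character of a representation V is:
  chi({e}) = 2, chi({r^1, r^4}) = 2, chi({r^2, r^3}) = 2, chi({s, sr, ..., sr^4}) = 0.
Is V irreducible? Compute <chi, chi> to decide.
Not irreducible (reducible): <chi, chi> = 2 > 1.

Solution. <chi, chi> = (1/|G|) sum_C |C| * |chi(C)|^2 = (1/10)[1*|2|^2 + 2*|2|^2 + 2*|2|^2 + 5*|0|^2]
  = (1/10)[(4) + (8) + (8) + (0)] = 20/10 = 2.
A character is irreducible iff <chi, chi> = 1, so this representation is reducible.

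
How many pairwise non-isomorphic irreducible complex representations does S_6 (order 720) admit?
11

Details: The number of irreducible complex representations of a finite group equals its number of conjugacy classes. Conjugacy classes in S_6 correspond to cycle types, i.e. partitions of 6; there are p(6) = 11 of them, so S_6 (order 720) has exactly 11 irreducible complex representations.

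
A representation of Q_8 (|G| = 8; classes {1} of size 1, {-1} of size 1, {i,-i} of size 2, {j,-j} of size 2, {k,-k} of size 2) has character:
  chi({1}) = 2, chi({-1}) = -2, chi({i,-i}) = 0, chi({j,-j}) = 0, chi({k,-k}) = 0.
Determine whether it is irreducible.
Irreducible: <chi, chi> = 1.

Why: <chi, chi> = (1/|G|) sum_C |C| * |chi(C)|^2 = (1/8)[1*|2|^2 + 1*|-2|^2 + 2*|0|^2 + 2*|0|^2 + 2*|0|^2]
  = (1/8)[(4) + (4) + (0) + (0) + (0)] = 8/8 = 1.
A character is irreducible iff <chi, chi> = 1, so this representation is irreducible.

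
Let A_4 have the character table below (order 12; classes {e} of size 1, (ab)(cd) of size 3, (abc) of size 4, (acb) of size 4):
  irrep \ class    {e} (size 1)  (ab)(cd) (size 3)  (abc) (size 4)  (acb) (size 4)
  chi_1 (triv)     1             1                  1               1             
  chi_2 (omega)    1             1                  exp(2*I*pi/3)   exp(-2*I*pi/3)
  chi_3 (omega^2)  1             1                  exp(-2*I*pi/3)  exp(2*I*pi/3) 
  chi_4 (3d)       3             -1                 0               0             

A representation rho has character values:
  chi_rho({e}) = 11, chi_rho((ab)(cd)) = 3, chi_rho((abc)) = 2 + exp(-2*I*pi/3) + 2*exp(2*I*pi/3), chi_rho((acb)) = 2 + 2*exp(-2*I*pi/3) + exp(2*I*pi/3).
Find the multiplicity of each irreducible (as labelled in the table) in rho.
Multiplicities: chi_1: 2, chi_2: 2, chi_3: 1, chi_4: 2.

Use <chi_rho, chi> = (1/|G|) sum_C |C| * chi_rho(C) * conj(chi(C)) with |G| = 12 for each irreducible chi in the table:
  <chi_rho, chi_1> = (1/12)[1*(11)*conj(1) + 3*(3)*conj(1) + 4*(2 + exp(-2*I*pi/3) + 2*exp(2*I*pi/3))*conj(1) + 4*(2 + 2*exp(-2*I*pi/3) + exp(2*I*pi/3))*conj(1)]
      = (1/12)[(11) + (9) + (8 + 4*exp(-2*I*pi/3) + 8*exp(2*I*pi/3)) + (8 + 8*exp(-2*I*pi/3) + 4*exp(2*I*pi/3))] = 24/12 = 2
  <chi_rho, chi_2> = (1/12)[1*(11)*conj(1) + 3*(3)*conj(1) + 4*(2 + exp(-2*I*pi/3) + 2*exp(2*I*pi/3))*conj(exp(2*I*pi/3)) + 4*(2 + 2*exp(-2*I*pi/3) + exp(2*I*pi/3))*conj(exp(-2*I*pi/3))]
      = (1/12)[(11) + (9) + (8 + 8*exp(-2*I*pi/3) + 4*exp(2*I*pi/3)) + (8 + 4*exp(-2*I*pi/3) + 8*exp(2*I*pi/3))] = 24/12 = 2
  <chi_rho, chi_3> = (1/12)[1*(11)*conj(1) + 3*(3)*conj(1) + 4*(2 + exp(-2*I*pi/3) + 2*exp(2*I*pi/3))*conj(exp(-2*I*pi/3)) + 4*(2 + 2*exp(-2*I*pi/3) + exp(2*I*pi/3))*conj(exp(2*I*pi/3))]
      = (1/12)[(11) + (9) + (-4) + (-4)] = 12/12 = 1
  <chi_rho, chi_4> = (1/12)[1*(11)*conj(3) + 3*(3)*conj(-1) + 4*(2 + exp(-2*I*pi/3) + 2*exp(2*I*pi/3))*conj(0) + 4*(2 + 2*exp(-2*I*pi/3) + exp(2*I*pi/3))*conj(0)]
      = (1/12)[(33) + (-9) + (0) + (0)] = 24/12 = 2
(Exp terms are combined using exp(i*s)*conj(exp(i*t)) = exp(i*(s-t)), and sums of them are collapsed using the identity that for every m > 1 the m distinct m-th roots of unity sum to 0, e.g. 1 + exp(2*I*pi/3) + exp(-2*I*pi/3) = 0.)
Dimension check: dim(rho) = sum (mult * dim) = 2*1 + 2*1 + 1*1 + 2*3 = 11 = chi_rho(e) = 11.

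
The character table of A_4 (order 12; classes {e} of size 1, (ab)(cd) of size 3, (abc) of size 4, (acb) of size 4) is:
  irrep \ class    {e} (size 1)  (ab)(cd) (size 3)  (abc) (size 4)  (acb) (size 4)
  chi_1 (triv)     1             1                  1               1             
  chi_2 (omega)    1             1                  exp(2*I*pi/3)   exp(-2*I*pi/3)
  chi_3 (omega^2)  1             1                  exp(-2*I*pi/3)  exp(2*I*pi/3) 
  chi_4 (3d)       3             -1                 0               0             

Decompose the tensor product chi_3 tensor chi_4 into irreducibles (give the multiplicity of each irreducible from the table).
chi_3 tensor chi_4 = chi_4 (all other irreducibles have multiplicity 0).

Derivation: The character of a tensor product is the pointwise product (chi_3 * chi_4)(C) = chi_3(C) * chi_4(C):
  {e}: (1)*(3), (ab)(cd): (1)*(-1), (abc): (exp(-2*I*pi/3))*(0), (acb): (exp(2*I*pi/3))*(0)
so (chi_3 * chi_4) takes values
  {e} -> 3, (ab)(cd) -> -1, (abc) -> 0, (acb) -> 0.
Now take the inner product of this character with each irreducible chi from the table, <chi_3*chi_4, chi> = (1/12) sum_C |C| (chi_3*chi_4)(C) conj(chi(C)):
  <chi_3*chi_4, chi_1> = (1/12)[1*(3)*conj(1) + 3*(-1)*conj(1) + 4*(0)*conj(1) + 4*(0)*conj(1)]
      = (1/12)[(3) + (-3) + (0) + (0)] = 0/12 = 0
  <chi_3*chi_4, chi_2> = (1/12)[1*(3)*conj(1) + 3*(-1)*conj(1) + 4*(0)*conj(exp(2*I*pi/3)) + 4*(0)*conj(exp(-2*I*pi/3))]
      = (1/12)[(3) + (-3) + (0) + (0)] = 0/12 = 0
  <chi_3*chi_4, chi_3> = (1/12)[1*(3)*conj(1) + 3*(-1)*conj(1) + 4*(0)*conj(exp(-2*I*pi/3)) + 4*(0)*conj(exp(2*I*pi/3))]
      = (1/12)[(3) + (-3) + (0) + (0)] = 0/12 = 0
  <chi_3*chi_4, chi_4> = (1/12)[1*(3)*conj(3) + 3*(-1)*conj(-1) + 4*(0)*conj(0) + 4*(0)*conj(0)]
      = (1/12)[(9) + (3) + (0) + (0)] = 12/12 = 1
(Exp terms are combined using exp(i*s)*conj(exp(i*t)) = exp(i*(s-t)), and sums of them are collapsed using the identity that for every m > 1 the m distinct m-th roots of unity sum to 0, e.g. 1 + exp(2*I*pi/3) + exp(-2*I*pi/3) = 0.)
Hence the multiplicities are chi_4: 1. Dimension check: dim(chi_3)*dim(chi_4) = 1*3 = 3 and sum (mult * dim) = 1*3 = 3.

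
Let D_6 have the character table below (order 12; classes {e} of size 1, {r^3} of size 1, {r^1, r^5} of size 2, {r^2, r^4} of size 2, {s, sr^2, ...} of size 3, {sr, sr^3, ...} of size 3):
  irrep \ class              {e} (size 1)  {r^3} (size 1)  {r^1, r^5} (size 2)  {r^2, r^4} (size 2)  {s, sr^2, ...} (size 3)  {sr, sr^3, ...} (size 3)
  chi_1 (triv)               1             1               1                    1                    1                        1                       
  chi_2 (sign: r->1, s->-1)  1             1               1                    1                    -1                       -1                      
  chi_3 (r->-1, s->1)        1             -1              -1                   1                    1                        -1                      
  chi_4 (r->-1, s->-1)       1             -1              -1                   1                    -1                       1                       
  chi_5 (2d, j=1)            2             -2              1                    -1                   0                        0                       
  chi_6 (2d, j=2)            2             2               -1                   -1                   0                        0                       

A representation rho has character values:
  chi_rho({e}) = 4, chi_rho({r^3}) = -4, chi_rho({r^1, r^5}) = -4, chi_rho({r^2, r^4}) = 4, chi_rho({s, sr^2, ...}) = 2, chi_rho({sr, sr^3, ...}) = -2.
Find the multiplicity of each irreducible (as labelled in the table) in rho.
Multiplicities: chi_1: 0, chi_2: 0, chi_3: 3, chi_4: 1, chi_5: 0, chi_6: 0.

Reasoning: Use <chi_rho, chi> = (1/|G|) sum_C |C| * chi_rho(C) * conj(chi(C)) with |G| = 12 for each irreducible chi in the table:
  <chi_rho, chi_1> = (1/12)[1*(4)*conj(1) + 1*(-4)*conj(1) + 2*(-4)*conj(1) + 2*(4)*conj(1) + 3*(2)*conj(1) + 3*(-2)*conj(1)]
      = (1/12)[(4) + (-4) + (-8) + (8) + (6) + (-6)] = 0/12 = 0
  <chi_rho, chi_2> = (1/12)[1*(4)*conj(1) + 1*(-4)*conj(1) + 2*(-4)*conj(1) + 2*(4)*conj(1) + 3*(2)*conj(-1) + 3*(-2)*conj(-1)]
      = (1/12)[(4) + (-4) + (-8) + (8) + (-6) + (6)] = 0/12 = 0
  <chi_rho, chi_3> = (1/12)[1*(4)*conj(1) + 1*(-4)*conj(-1) + 2*(-4)*conj(-1) + 2*(4)*conj(1) + 3*(2)*conj(1) + 3*(-2)*conj(-1)]
      = (1/12)[(4) + (4) + (8) + (8) + (6) + (6)] = 36/12 = 3
  <chi_rho, chi_4> = (1/12)[1*(4)*conj(1) + 1*(-4)*conj(-1) + 2*(-4)*conj(-1) + 2*(4)*conj(1) + 3*(2)*conj(-1) + 3*(-2)*conj(1)]
      = (1/12)[(4) + (4) + (8) + (8) + (-6) + (-6)] = 12/12 = 1
  <chi_rho, chi_5> = (1/12)[1*(4)*conj(2) + 1*(-4)*conj(-2) + 2*(-4)*conj(1) + 2*(4)*conj(-1) + 3*(2)*conj(0) + 3*(-2)*conj(0)]
      = (1/12)[(8) + (8) + (-8) + (-8) + (0) + (0)] = 0/12 = 0
  <chi_rho, chi_6> = (1/12)[1*(4)*conj(2) + 1*(-4)*conj(2) + 2*(-4)*conj(-1) + 2*(4)*conj(-1) + 3*(2)*conj(0) + 3*(-2)*conj(0)]
      = (1/12)[(8) + (-8) + (8) + (-8) + (0) + (0)] = 0/12 = 0
Dimension check: dim(rho) = sum (mult * dim) = 0*1 + 0*1 + 3*1 + 1*1 + 0*2 + 0*2 = 4 = chi_rho(e) = 4.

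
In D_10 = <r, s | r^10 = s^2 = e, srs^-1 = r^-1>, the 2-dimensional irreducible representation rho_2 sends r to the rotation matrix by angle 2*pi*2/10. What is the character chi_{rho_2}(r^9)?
chi_{rho_2}(r^9) = 2*cos(2*pi*2*9/10) = -1/2 + sqrt(5)/2

rho_2(r^9) is rotation by angle 2*pi*2*9/10, whose trace is 2*cos(2*pi*2*9/10) = -1/2 + sqrt(5)/2.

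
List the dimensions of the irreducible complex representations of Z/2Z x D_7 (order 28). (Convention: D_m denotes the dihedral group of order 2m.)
Dimensions: 1, 1, 1, 1, 2, 2, 2, 2, 2, 2

Why: There are 10 irreducibles (= number of conjugacy classes). Their dimensions d_i satisfy sum d_i^2 = |G| = 28: 1 + 1 + 1 + 1 + 4 + 4 + 4 + 4 + 4 + 4 = 28. (For the product with Z/2Z: each of the 2 1-dim characters of Z/2Z tensors with each irrep of D_7, giving 2 copies of each D_7-dimension.)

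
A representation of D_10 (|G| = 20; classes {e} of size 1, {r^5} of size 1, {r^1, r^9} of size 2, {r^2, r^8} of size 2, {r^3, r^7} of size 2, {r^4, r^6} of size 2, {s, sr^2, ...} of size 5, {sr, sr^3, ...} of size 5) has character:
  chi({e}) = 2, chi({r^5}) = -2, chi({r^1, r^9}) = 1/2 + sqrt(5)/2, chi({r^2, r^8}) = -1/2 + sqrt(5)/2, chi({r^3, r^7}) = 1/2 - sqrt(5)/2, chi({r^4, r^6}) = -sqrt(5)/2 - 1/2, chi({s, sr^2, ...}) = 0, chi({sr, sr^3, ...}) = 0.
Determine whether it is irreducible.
Irreducible: <chi, chi> = 1.

Solution. <chi, chi> = (1/|G|) sum_C |C| * |chi(C)|^2 = (1/20)[1*|2|^2 + 1*|-2|^2 + 2*|1/2 + sqrt(5)/2|^2 + 2*|-1/2 + sqrt(5)/2|^2 + 2*|1/2 - sqrt(5)/2|^2 + 2*|-sqrt(5)/2 - 1/2|^2 + 5*|0|^2 + 5*|0|^2]
  = (1/20)[(4) + (4) + (sqrt(5) + 3) + (3 - sqrt(5)) + (3 - sqrt(5)) + (sqrt(5) + 3) + (0) + (0)] = 20/20 = 1.
A character is irreducible iff <chi, chi> = 1, so this representation is irreducible.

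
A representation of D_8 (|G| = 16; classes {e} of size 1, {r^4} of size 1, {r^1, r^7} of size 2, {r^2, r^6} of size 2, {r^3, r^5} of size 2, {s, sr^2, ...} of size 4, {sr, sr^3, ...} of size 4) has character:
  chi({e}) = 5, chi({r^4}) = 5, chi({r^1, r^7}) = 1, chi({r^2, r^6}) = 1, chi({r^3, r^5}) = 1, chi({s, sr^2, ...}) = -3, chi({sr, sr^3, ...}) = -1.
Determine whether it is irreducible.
Not irreducible (reducible): <chi, chi> = 6 > 1.

Why: <chi, chi> = (1/|G|) sum_C |C| * |chi(C)|^2 = (1/16)[1*|5|^2 + 1*|5|^2 + 2*|1|^2 + 2*|1|^2 + 2*|1|^2 + 4*|-3|^2 + 4*|-1|^2]
  = (1/16)[(25) + (25) + (2) + (2) + (2) + (36) + (4)] = 96/16 = 6.
A character is irreducible iff <chi, chi> = 1, so this representation is reducible.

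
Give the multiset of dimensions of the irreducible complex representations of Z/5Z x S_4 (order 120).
Dimensions: 1, 1, 1, 1, 1, 1, 1, 1, 1, 1, 2, 2, 2, 2, 2, 3, 3, 3, 3, 3, 3, 3, 3, 3, 3

Explanation: There are 25 irreducibles (= number of conjugacy classes). Their dimensions d_i satisfy sum d_i^2 = |G| = 120: 1 + 1 + 1 + 1 + 1 + 1 + 1 + 1 + 1 + 1 + 4 + 4 + 4 + 4 + 4 + 9 + 9 + 9 + 9 + 9 + 9 + 9 + 9 + 9 + 9 = 120. (For the product with Z/5Z: each of the 5 1-dim characters of Z/5Z tensors with each irrep of S_4, giving 5 copies of each S_4-dimension.)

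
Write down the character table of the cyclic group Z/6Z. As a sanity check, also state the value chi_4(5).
Character table of Z/6Z (irreps indexed chi_0,...,chi_5 with chi_k(m) = zeta_6^(k*m), zeta_6 = exp(2*pi*i/6)):
  irrep \ class  {0} (size 1)  {1} (size 1)    {2} (size 1)    {3} (size 1)  {4} (size 1)    {5} (size 1)  
  chi_0          1             1               1               1             1               1             
  chi_1          1             exp(I*pi/3)     exp(2*I*pi/3)   -1            exp(-2*I*pi/3)  exp(-I*pi/3)  
  chi_2          1             exp(2*I*pi/3)   exp(-2*I*pi/3)  1             exp(2*I*pi/3)   exp(-2*I*pi/3)
  chi_3          1             -1              1               -1            1               -1            
  chi_4          1             exp(-2*I*pi/3)  exp(2*I*pi/3)   1             exp(-2*I*pi/3)  exp(2*I*pi/3) 
  chi_5          1             exp(-I*pi/3)    exp(-2*I*pi/3)  -1            exp(2*I*pi/3)   exp(I*pi/3)   

Spot check: chi_4(5) = zeta_6^(4*5) = zeta_6^20 = exp(2*I*pi/3).

Justification: Z/6Z is abelian, so all 6 irreducible complex representations are 1-dimensional. They are given by chi_k(m) = zeta_6^(k*m) for k = 0,...,5. Row orthogonality: sum_m chi_k(m) conj(chi_l(m)) = 6 * [k = l].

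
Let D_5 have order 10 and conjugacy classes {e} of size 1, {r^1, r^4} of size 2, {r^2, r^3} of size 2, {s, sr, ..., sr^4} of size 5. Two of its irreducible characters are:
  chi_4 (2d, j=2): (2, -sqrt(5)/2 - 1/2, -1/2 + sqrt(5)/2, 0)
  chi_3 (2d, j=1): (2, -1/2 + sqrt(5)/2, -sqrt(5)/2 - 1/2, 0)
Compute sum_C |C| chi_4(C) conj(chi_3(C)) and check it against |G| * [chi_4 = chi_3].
Sum = 0; so <chi_4, chi_3> = 0 (distinct irreducibles are orthogonal).

Proof sketch: Compute term by term over conjugacy classes (|C| * chi_4(C) * conj(chi_3(C))):
  1*(2)*conj(2) + 2*(-sqrt(5)/2 - 1/2)*conj(-1/2 + sqrt(5)/2) + 2*(-1/2 + sqrt(5)/2)*conj(-sqrt(5)/2 - 1/2) + 5*(0)*conj(0)
  = (4) + (-2) + (-2) + (0)
  = 0.
Dividing by |G| = 10 gives 0/10 = 0, matching the row-orthogonality relation <chi_4, chi_3> = [chi_4 = chi_3].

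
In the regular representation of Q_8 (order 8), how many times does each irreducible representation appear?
Each irreducible V_i of dimension d_i appears with multiplicity d_i, i.e. rho_reg = (direct sum over all irreducibles V_i) d_i V_i. The irreducible dimensions for Q_8 are 1, 1, 1, 1, 2: 4 irreducibles of dimension 1, each with multiplicity 1; 1 irreducible of dimension 2, with multiplicity 2. Total dimension 4*1*1 + 1*2*2 = 8 = |G|.

Justification: General theorem: in the regular representation of a finite group G, each irreducible appears with multiplicity equal to its dimension. Check: dim(rho_reg) = sum d_i^2 = 1 + 1 + 1 + 1 + 4 = 8 = |G|.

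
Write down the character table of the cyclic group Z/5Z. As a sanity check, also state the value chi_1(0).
Character table of Z/5Z (irreps indexed chi_0,...,chi_4 with chi_k(m) = zeta_5^(k*m), zeta_5 = exp(2*pi*i/5)):
  irrep \ class  {0} (size 1)  {1} (size 1)    {2} (size 1)    {3} (size 1)    {4} (size 1)  
  chi_0          1             1               1               1               1             
  chi_1          1             exp(2*I*pi/5)   exp(4*I*pi/5)   exp(-4*I*pi/5)  exp(-2*I*pi/5)
  chi_2          1             exp(4*I*pi/5)   exp(-2*I*pi/5)  exp(2*I*pi/5)   exp(-4*I*pi/5)
  chi_3          1             exp(-4*I*pi/5)  exp(2*I*pi/5)   exp(-2*I*pi/5)  exp(4*I*pi/5) 
  chi_4          1             exp(-2*I*pi/5)  exp(-4*I*pi/5)  exp(4*I*pi/5)   exp(2*I*pi/5) 

Spot check: chi_1(0) = zeta_5^(1*0) = zeta_5^0 = 1.

Derivation: Z/5Z is abelian, so all 5 irreducible complex representations are 1-dimensional. They are given by chi_k(m) = zeta_5^(k*m) for k = 0,...,4. Row orthogonality: sum_m chi_k(m) conj(chi_l(m)) = 5 * [k = l].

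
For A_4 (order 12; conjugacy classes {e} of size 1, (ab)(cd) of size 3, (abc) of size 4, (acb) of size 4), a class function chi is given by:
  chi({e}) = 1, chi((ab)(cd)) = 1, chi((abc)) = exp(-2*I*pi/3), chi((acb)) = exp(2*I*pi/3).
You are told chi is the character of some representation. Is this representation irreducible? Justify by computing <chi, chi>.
Irreducible: <chi, chi> = 1.

Why: <chi, chi> = (1/|G|) sum_C |C| * |chi(C)|^2 = (1/12)[1*|1|^2 + 3*|1|^2 + 4*|exp(-2*I*pi/3)|^2 + 4*|exp(2*I*pi/3)|^2]
  = (1/12)[(1) + (3) + (4) + (4)] = 12/12 = 1.
(Exp terms are combined using exp(i*s)*conj(exp(i*t)) = exp(i*(s-t)), and sums of them are collapsed using the identity that for every m > 1 the m distinct m-th roots of unity sum to 0, e.g. 1 + exp(2*I*pi/3) + exp(-2*I*pi/3) = 0.)
A character is irreducible iff <chi, chi> = 1, so this representation is irreducible.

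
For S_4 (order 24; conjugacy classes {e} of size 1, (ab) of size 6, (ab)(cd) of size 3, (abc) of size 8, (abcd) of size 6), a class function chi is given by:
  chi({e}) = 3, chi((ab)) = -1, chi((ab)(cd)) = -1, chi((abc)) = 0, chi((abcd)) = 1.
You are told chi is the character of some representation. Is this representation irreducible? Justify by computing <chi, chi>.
Irreducible: <chi, chi> = 1.

Working: <chi, chi> = (1/|G|) sum_C |C| * |chi(C)|^2 = (1/24)[1*|3|^2 + 6*|-1|^2 + 3*|-1|^2 + 8*|0|^2 + 6*|1|^2]
  = (1/24)[(9) + (6) + (3) + (0) + (6)] = 24/24 = 1.
A character is irreducible iff <chi, chi> = 1, so this representation is irreducible.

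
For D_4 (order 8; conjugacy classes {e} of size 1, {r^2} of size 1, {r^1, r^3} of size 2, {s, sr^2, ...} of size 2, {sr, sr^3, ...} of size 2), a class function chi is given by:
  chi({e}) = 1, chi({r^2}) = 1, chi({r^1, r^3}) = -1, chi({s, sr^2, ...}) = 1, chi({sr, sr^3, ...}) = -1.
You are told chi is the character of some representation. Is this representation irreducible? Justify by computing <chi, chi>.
Irreducible: <chi, chi> = 1.

<chi, chi> = (1/|G|) sum_C |C| * |chi(C)|^2 = (1/8)[1*|1|^2 + 1*|1|^2 + 2*|-1|^2 + 2*|1|^2 + 2*|-1|^2]
  = (1/8)[(1) + (1) + (2) + (2) + (2)] = 8/8 = 1.
A character is irreducible iff <chi, chi> = 1, so this representation is irreducible.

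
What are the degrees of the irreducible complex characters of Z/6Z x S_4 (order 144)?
Dimensions: 1, 1, 1, 1, 1, 1, 1, 1, 1, 1, 1, 1, 2, 2, 2, 2, 2, 2, 3, 3, 3, 3, 3, 3, 3, 3, 3, 3, 3, 3

There are 30 irreducibles (= number of conjugacy classes). Their dimensions d_i satisfy sum d_i^2 = |G| = 144: 1 + 1 + 1 + 1 + 1 + 1 + 1 + 1 + 1 + 1 + 1 + 1 + 4 + 4 + 4 + 4 + 4 + 4 + 9 + 9 + 9 + 9 + 9 + 9 + 9 + 9 + 9 + 9 + 9 + 9 = 144. (For the product with Z/6Z: each of the 6 1-dim characters of Z/6Z tensors with each irrep of S_4, giving 6 copies of each S_4-dimension.)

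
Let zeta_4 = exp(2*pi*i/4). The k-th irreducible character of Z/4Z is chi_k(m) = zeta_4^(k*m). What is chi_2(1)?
chi_2(1) = zeta_4^2 = -1

chi_2(1) = zeta_4^(2*1) = zeta_4^2. Since zeta_4^4 = 1, this equals zeta_4^2 = exp(2*pi*i*2/4) = -1.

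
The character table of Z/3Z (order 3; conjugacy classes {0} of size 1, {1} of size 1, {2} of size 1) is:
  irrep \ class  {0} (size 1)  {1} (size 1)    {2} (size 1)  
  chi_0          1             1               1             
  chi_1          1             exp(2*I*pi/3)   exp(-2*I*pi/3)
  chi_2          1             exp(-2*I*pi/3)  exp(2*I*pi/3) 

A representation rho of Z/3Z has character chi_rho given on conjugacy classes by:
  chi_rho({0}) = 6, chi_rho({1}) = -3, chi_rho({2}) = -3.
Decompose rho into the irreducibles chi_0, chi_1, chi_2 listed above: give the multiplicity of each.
Multiplicities: chi_0: 0, chi_1: 3, chi_2: 3.

Derivation: Use <chi_rho, chi> = (1/|G|) sum_C |C| * chi_rho(C) * conj(chi(C)) with |G| = 3 for each irreducible chi in the table:
  <chi_rho, chi_0> = (1/3)[1*(6)*conj(1) + 1*(-3)*conj(1) + 1*(-3)*conj(1)]
      = (1/3)[(6) + (-3) + (-3)] = 0/3 = 0
  <chi_rho, chi_1> = (1/3)[1*(6)*conj(1) + 1*(-3)*conj(exp(2*I*pi/3)) + 1*(-3)*conj(exp(-2*I*pi/3))]
      = (1/3)[(6) + (3 + 3*exp(2*I*pi/3)) + (3 + 3*exp(-2*I*pi/3))] = 9/3 = 3
  <chi_rho, chi_2> = (1/3)[1*(6)*conj(1) + 1*(-3)*conj(exp(-2*I*pi/3)) + 1*(-3)*conj(exp(2*I*pi/3))]
      = (1/3)[(6) + (3 + 3*exp(-2*I*pi/3)) + (3 + 3*exp(2*I*pi/3))] = 9/3 = 3
(Exp terms are combined using exp(i*s)*conj(exp(i*t)) = exp(i*(s-t)), and sums of them are collapsed using the identity that for every m > 1 the m distinct m-th roots of unity sum to 0, e.g. 1 + exp(2*I*pi/3) + exp(-2*I*pi/3) = 0.)
Dimension check: dim(rho) = sum (mult * dim) = 0*1 + 3*1 + 3*1 = 6 = chi_rho(e) = 6.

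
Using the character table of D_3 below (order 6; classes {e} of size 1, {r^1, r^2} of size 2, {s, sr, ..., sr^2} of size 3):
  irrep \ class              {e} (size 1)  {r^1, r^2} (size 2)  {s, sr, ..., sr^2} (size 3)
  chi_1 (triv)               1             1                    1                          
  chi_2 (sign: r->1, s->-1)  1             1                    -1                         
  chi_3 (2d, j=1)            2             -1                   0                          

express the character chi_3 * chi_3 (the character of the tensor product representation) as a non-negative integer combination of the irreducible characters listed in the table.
chi_3 tensor chi_3 = chi_1 + chi_2 + chi_3 (all other irreducibles have multiplicity 0).

Working: The character of a tensor product is the pointwise product (chi_3 * chi_3)(C) = chi_3(C) * chi_3(C):
  {e}: (2)*(2), {r^1, r^2}: (-1)*(-1), {s, sr, ..., sr^2}: (0)*(0)
so (chi_3 * chi_3) takes values
  {e} -> 4, {r^1, r^2} -> 1, {s, sr, ..., sr^2} -> 0.
Now take the inner product of this character with each irreducible chi from the table, <chi_3*chi_3, chi> = (1/6) sum_C |C| (chi_3*chi_3)(C) conj(chi(C)):
  <chi_3*chi_3, chi_1> = (1/6)[1*(4)*conj(1) + 2*(1)*conj(1) + 3*(0)*conj(1)]
      = (1/6)[(4) + (2) + (0)] = 6/6 = 1
  <chi_3*chi_3, chi_2> = (1/6)[1*(4)*conj(1) + 2*(1)*conj(1) + 3*(0)*conj(-1)]
      = (1/6)[(4) + (2) + (0)] = 6/6 = 1
  <chi_3*chi_3, chi_3> = (1/6)[1*(4)*conj(2) + 2*(1)*conj(-1) + 3*(0)*conj(0)]
      = (1/6)[(8) + (-2) + (0)] = 6/6 = 1
Hence the multiplicities are chi_1: 1, chi_2: 1, chi_3: 1. Dimension check: dim(chi_3)*dim(chi_3) = 2*2 = 4 and sum (mult * dim) = 1*1 + 1*1 + 1*2 = 4.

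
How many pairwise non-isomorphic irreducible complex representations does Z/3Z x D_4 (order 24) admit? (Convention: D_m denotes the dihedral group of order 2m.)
15

Working: The number of irreducible complex representations of a finite group equals its number of conjugacy classes. For a direct product, #classes(G x H) = #classes(G) * #classes(H). Z/3Z has 3 classes (abelian), D_4 has 5 classes, so 3 * 5 = 15, so Z/3Z x D_4 (order 24) has exactly 15 irreducible complex representations.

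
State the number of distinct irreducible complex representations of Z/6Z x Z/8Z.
48

Reasoning: The number of irreducible complex representations of a finite group equals its number of conjugacy classes. Z/6Z x Z/8Z is abelian of order 48, so every element is its own conjugacy class: 48 classes, so Z/6Z x Z/8Z (order 48) has exactly 48 irreducible complex representations.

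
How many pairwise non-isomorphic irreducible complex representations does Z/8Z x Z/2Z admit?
16

Proof sketch: The number of irreducible complex representations of a finite group equals its number of conjugacy classes. Z/8Z x Z/2Z is abelian of order 16, so every element is its own conjugacy class: 16 classes, so Z/8Z x Z/2Z (order 16) has exactly 16 irreducible complex representations.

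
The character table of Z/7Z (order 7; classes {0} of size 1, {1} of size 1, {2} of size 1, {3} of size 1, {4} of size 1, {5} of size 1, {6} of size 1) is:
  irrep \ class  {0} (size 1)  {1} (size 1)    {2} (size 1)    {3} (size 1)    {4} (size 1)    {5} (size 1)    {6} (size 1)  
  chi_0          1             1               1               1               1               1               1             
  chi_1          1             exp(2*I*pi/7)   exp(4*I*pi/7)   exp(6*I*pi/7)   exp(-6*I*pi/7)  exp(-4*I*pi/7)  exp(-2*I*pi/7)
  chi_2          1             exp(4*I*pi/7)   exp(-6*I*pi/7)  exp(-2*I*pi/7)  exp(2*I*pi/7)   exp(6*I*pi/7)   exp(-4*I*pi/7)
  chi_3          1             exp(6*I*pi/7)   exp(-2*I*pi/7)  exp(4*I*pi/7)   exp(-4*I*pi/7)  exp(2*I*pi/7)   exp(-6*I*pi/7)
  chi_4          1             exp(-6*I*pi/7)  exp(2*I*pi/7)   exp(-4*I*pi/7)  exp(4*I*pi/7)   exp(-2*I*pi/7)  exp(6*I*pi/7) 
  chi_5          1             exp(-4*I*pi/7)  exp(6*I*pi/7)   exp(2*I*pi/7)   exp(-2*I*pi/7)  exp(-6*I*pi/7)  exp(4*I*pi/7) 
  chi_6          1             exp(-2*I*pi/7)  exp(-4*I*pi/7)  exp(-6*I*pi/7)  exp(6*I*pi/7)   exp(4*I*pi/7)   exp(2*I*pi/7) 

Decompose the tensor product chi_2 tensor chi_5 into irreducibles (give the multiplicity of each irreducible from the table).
chi_2 tensor chi_5 = chi_0 (all other irreducibles have multiplicity 0).

Justification: The character of a tensor product is the pointwise product (chi_2 * chi_5)(C) = chi_2(C) * chi_5(C):
  {0}: (1)*(1), {1}: (exp(4*I*pi/7))*(exp(-4*I*pi/7)), {2}: (exp(-6*I*pi/7))*(exp(6*I*pi/7)), {3}: (exp(-2*I*pi/7))*(exp(2*I*pi/7)), {4}: (exp(2*I*pi/7))*(exp(-2*I*pi/7)), {5}: (exp(6*I*pi/7))*(exp(-6*I*pi/7)), {6}: (exp(-4*I*pi/7))*(exp(4*I*pi/7))
so (chi_2 * chi_5) takes values
  {0} -> 1, {1} -> 1, {2} -> 1, {3} -> 1, {4} -> 1, {5} -> 1, {6} -> 1.
Now take the inner product of this character with each irreducible chi from the table, <chi_2*chi_5, chi> = (1/7) sum_C |C| (chi_2*chi_5)(C) conj(chi(C)):
  <chi_2*chi_5, chi_0> = (1/7)[1*(1)*conj(1) + 1*(1)*conj(1) + 1*(1)*conj(1) + 1*(1)*conj(1) + 1*(1)*conj(1) + 1*(1)*conj(1) + 1*(1)*conj(1)]
      = (1/7)[(1) + (1) + (1) + (1) + (1) + (1) + (1)] = 7/7 = 1
  <chi_2*chi_5, chi_1> = (1/7)[1*(1)*conj(1) + 1*(1)*conj(exp(2*I*pi/7)) + 1*(1)*conj(exp(4*I*pi/7)) + 1*(1)*conj(exp(6*I*pi/7)) + 1*(1)*conj(exp(-6*I*pi/7)) + 1*(1)*conj(exp(-4*I*pi/7)) + 1*(1)*conj(exp(-2*I*pi/7))]
      = (1/7)[(1) + (exp(-2*I*pi/7)) + (exp(-4*I*pi/7)) + (exp(-6*I*pi/7)) + (exp(6*I*pi/7)) + (exp(4*I*pi/7)) + (exp(2*I*pi/7))] = 0/7 = 0
  <chi_2*chi_5, chi_2> = (1/7)[1*(1)*conj(1) + 1*(1)*conj(exp(4*I*pi/7)) + 1*(1)*conj(exp(-6*I*pi/7)) + 1*(1)*conj(exp(-2*I*pi/7)) + 1*(1)*conj(exp(2*I*pi/7)) + 1*(1)*conj(exp(6*I*pi/7)) + 1*(1)*conj(exp(-4*I*pi/7))]
      = (1/7)[(1) + (exp(-4*I*pi/7)) + (exp(6*I*pi/7)) + (exp(2*I*pi/7)) + (exp(-2*I*pi/7)) + (exp(-6*I*pi/7)) + (exp(4*I*pi/7))] = 0/7 = 0
  <chi_2*chi_5, chi_3> = (1/7)[1*(1)*conj(1) + 1*(1)*conj(exp(6*I*pi/7)) + 1*(1)*conj(exp(-2*I*pi/7)) + 1*(1)*conj(exp(4*I*pi/7)) + 1*(1)*conj(exp(-4*I*pi/7)) + 1*(1)*conj(exp(2*I*pi/7)) + 1*(1)*conj(exp(-6*I*pi/7))]
      = (1/7)[(1) + (exp(-6*I*pi/7)) + (exp(2*I*pi/7)) + (exp(-4*I*pi/7)) + (exp(4*I*pi/7)) + (exp(-2*I*pi/7)) + (exp(6*I*pi/7))] = 0/7 = 0
  <chi_2*chi_5, chi_4> = (1/7)[1*(1)*conj(1) + 1*(1)*conj(exp(-6*I*pi/7)) + 1*(1)*conj(exp(2*I*pi/7)) + 1*(1)*conj(exp(-4*I*pi/7)) + 1*(1)*conj(exp(4*I*pi/7)) + 1*(1)*conj(exp(-2*I*pi/7)) + 1*(1)*conj(exp(6*I*pi/7))]
      = (1/7)[(1) + (exp(6*I*pi/7)) + (exp(-2*I*pi/7)) + (exp(4*I*pi/7)) + (exp(-4*I*pi/7)) + (exp(2*I*pi/7)) + (exp(-6*I*pi/7))] = 0/7 = 0
  <chi_2*chi_5, chi_5> = (1/7)[1*(1)*conj(1) + 1*(1)*conj(exp(-4*I*pi/7)) + 1*(1)*conj(exp(6*I*pi/7)) + 1*(1)*conj(exp(2*I*pi/7)) + 1*(1)*conj(exp(-2*I*pi/7)) + 1*(1)*conj(exp(-6*I*pi/7)) + 1*(1)*conj(exp(4*I*pi/7))]
      = (1/7)[(1) + (exp(4*I*pi/7)) + (exp(-6*I*pi/7)) + (exp(-2*I*pi/7)) + (exp(2*I*pi/7)) + (exp(6*I*pi/7)) + (exp(-4*I*pi/7))] = 0/7 = 0
  <chi_2*chi_5, chi_6> = (1/7)[1*(1)*conj(1) + 1*(1)*conj(exp(-2*I*pi/7)) + 1*(1)*conj(exp(-4*I*pi/7)) + 1*(1)*conj(exp(-6*I*pi/7)) + 1*(1)*conj(exp(6*I*pi/7)) + 1*(1)*conj(exp(4*I*pi/7)) + 1*(1)*conj(exp(2*I*pi/7))]
      = (1/7)[(1) + (exp(2*I*pi/7)) + (exp(4*I*pi/7)) + (exp(6*I*pi/7)) + (exp(-6*I*pi/7)) + (exp(-4*I*pi/7)) + (exp(-2*I*pi/7))] = 0/7 = 0
(Exp terms are combined using exp(i*s)*conj(exp(i*t)) = exp(i*(s-t)), and sums of them are collapsed using the identity that for every m > 1 the m distinct m-th roots of unity sum to 0, e.g. 1 + exp(2*I*pi/3) + exp(-2*I*pi/3) = 0.)
Hence the multiplicities are chi_0: 1. Dimension check: dim(chi_2)*dim(chi_5) = 1*1 = 1 and sum (mult * dim) = 1*1 = 1.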